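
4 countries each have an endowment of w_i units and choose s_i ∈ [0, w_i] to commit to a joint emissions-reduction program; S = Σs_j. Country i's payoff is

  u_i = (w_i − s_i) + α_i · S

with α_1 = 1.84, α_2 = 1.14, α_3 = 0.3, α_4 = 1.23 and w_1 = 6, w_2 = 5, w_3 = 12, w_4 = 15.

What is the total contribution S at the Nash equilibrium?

∂u_i/∂s_i = α_i − 1, so country i contributes w_i if α_i > 1, else 0.
α_i > 1 for i ∈ {1, 2, 4}; NE contributions (6, 5, 0, 15), S = 26.

26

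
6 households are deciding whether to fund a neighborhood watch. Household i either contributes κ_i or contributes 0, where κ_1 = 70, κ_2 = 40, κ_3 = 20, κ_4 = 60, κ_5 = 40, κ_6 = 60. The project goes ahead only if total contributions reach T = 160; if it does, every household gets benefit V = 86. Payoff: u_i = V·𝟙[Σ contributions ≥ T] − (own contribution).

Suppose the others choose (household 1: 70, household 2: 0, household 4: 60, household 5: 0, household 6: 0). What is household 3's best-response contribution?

Others' total = 130. Even contributing 20 gives 150 < 160: no benefit either way.
Best response: 0.

0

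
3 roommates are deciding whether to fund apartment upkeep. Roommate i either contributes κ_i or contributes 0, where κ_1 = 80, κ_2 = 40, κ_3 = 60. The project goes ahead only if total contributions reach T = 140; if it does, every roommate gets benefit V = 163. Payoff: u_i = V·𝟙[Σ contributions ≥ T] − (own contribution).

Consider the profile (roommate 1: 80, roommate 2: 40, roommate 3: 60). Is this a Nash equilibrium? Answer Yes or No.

Total = 180 ≥ 140: provided.
Roommate 1 (pledges 80, payoff 83): dropping to 0 → total 100, payoff 0. No gain.
Roommate 2 (pledges 40, payoff 123): dropping to 0 → total 140, payoff 163. Profitable deviation.

No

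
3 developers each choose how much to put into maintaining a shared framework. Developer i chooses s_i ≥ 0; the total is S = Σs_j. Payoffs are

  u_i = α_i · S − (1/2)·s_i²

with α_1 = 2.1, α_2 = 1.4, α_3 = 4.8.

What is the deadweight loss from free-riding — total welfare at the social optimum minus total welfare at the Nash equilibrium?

Developer i's FOC: ∂u_i/∂s_i = α_i − s_i = 0, so s_i* = α_i.
NE contributions = (2.1, 1.4, 4.8); S = 8.3.
W^NE = (Σα)·S − ½Σα_i² = 8.3² − ½·29.41 = 54.185.
Planner sets s_i = Σα_j = 8.3 for every i, so S^SO = 3·8.3 = 24.9.
W^SO = (Σα)·S^SO − ½·3·(Σα)² = (3/2)·8.3² = 103.335.
Deadweight loss = W^SO − W^NE = 49.15.

49.15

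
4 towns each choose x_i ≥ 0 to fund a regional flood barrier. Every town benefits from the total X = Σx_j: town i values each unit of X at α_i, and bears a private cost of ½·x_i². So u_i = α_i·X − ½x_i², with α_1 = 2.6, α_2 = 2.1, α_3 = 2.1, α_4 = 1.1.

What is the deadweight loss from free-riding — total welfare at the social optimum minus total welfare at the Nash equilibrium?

70.805

Town i's FOC: ∂u_i/∂x_i = α_i − x_i = 0, so x_i* = α_i.
NE contributions = (2.6, 2.1, 2.1, 1.1); X = 7.9.
W^NE = (Σα)·X − ½Σα_i² = 7.9² − ½·16.79 = 54.015.
Planner sets x_i = Σα_j = 7.9 for every i, so X^SO = 4·7.9 = 31.6.
W^SO = (Σα)·X^SO − ½·4·(Σα)² = (4/2)·7.9² = 124.82.
Deadweight loss = W^SO − W^NE = 70.805.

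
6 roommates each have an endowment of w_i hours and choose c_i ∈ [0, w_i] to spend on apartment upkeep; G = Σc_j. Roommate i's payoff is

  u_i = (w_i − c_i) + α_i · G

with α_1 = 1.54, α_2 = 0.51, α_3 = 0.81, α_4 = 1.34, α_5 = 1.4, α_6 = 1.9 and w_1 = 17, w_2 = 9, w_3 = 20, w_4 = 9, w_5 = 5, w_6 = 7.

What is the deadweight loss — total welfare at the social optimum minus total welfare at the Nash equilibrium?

188.5

∂u_i/∂c_i = α_i − 1, so roommate i contributes w_i if α_i > 1, else 0.
α_i > 1 for i ∈ {1, 4, 5, 6}; NE contributions (17, 0, 0, 9, 5, 7), G = 38.
W^NE = Σw_i − G^NE + (Σα_i)·G^NE = 67 + 6.5·38 = 314.
Planner: ∂(Σu_j)/∂c_i = Σα_j − 1 = 6.5 > 0, so everyone contributes w_i; G^SO = 67, W^SO = 67 + 6.5·67 = 502.5.
Deadweight loss = 188.5.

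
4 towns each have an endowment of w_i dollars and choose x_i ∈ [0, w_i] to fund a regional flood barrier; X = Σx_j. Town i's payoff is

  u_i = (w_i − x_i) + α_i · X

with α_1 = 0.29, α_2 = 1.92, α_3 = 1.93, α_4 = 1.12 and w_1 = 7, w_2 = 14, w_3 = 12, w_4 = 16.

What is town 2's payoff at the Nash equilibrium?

∂u_i/∂x_i = α_i − 1, so town i contributes w_i if α_i > 1, else 0.
α_i > 1 for i ∈ {2, 3, 4}; NE contributions (0, 14, 12, 16), X = 42.
u_2 = (14 − 14) + 1.92·42 = 80.64.

80.64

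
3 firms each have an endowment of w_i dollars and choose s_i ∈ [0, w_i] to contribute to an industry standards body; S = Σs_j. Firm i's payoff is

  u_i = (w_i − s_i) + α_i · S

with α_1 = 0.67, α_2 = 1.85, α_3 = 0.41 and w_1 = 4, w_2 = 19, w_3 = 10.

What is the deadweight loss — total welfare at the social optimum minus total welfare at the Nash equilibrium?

∂u_i/∂s_i = α_i − 1, so firm i contributes w_i if α_i > 1, else 0.
α_i > 1 for i ∈ {2}; NE contributions (0, 19, 0), S = 19.
W^NE = Σw_i − S^NE + (Σα_i)·S^NE = 33 + 1.93·19 = 69.67.
Planner: ∂(Σu_j)/∂s_i = Σα_j − 1 = 1.93 > 0, so everyone contributes w_i; S^SO = 33, W^SO = 33 + 1.93·33 = 96.69.
Deadweight loss = 27.02.

27.02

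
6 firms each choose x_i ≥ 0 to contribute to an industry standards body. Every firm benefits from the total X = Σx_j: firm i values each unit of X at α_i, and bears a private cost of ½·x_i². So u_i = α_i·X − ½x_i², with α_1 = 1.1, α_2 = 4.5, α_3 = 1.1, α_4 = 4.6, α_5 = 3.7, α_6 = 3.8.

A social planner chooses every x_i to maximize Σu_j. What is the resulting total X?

Planner FOC: ∂(Σu_j)/∂x_i = (Σα_j) − x_i = 0, so x_i^SO = Σα_j = 18.8 for every i; X^SO = 112.8.

112.8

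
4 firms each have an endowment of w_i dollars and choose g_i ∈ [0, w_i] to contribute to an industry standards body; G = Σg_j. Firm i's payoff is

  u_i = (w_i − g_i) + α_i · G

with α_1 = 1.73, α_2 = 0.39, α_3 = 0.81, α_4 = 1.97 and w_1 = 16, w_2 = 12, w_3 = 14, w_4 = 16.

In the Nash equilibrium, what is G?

∂u_i/∂g_i = α_i − 1, so firm i contributes w_i if α_i > 1, else 0.
α_i > 1 for i ∈ {1, 4}; NE contributions (16, 0, 0, 16), G = 32.

32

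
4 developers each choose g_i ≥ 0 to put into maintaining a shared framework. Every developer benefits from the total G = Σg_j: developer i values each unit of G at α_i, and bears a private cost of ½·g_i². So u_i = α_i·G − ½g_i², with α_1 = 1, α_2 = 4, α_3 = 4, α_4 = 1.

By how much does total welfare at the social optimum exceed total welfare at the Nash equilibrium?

117

Developer i's FOC: ∂u_i/∂g_i = α_i − g_i = 0, so g_i* = α_i.
NE contributions = (1, 4, 4, 1); G = 10.
W^NE = (Σα)·G − ½Σα_i² = 10² − ½·34 = 83.
Planner sets g_i = Σα_j = 10 for every i, so G^SO = 4·10 = 40.
W^SO = (Σα)·G^SO − ½·4·(Σα)² = (4/2)·10² = 200.
Deadweight loss = W^SO − W^NE = 117.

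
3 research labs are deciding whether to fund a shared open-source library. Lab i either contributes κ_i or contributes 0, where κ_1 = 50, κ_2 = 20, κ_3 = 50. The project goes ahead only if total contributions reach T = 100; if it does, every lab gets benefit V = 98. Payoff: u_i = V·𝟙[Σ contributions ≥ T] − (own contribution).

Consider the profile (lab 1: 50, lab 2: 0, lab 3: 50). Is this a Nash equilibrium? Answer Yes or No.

Total = 100 ≥ 100: provided.
Lab 1 (pledges 50, payoff 48): dropping to 0 → total 50, payoff 0. No gain.
Lab 2 (pledges 0, payoff 98): pledging 20 → total 120, payoff 78. No gain.
Lab 3 (pledges 50, payoff 48): dropping to 0 → total 50, payoff 0. No gain.

Yes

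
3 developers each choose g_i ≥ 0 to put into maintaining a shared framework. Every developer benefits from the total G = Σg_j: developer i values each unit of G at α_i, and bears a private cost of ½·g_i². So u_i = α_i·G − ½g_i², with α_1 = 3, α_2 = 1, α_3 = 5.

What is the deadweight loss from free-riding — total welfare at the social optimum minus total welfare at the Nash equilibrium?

58

Developer i's FOC: ∂u_i/∂g_i = α_i − g_i = 0, so g_i* = α_i.
NE contributions = (3, 1, 5); G = 9.
W^NE = (Σα)·G − ½Σα_i² = 9² − ½·35 = 63.5.
Planner sets g_i = Σα_j = 9 for every i, so G^SO = 3·9 = 27.
W^SO = (Σα)·G^SO − ½·3·(Σα)² = (3/2)·9² = 121.5.
Deadweight loss = W^SO − W^NE = 58.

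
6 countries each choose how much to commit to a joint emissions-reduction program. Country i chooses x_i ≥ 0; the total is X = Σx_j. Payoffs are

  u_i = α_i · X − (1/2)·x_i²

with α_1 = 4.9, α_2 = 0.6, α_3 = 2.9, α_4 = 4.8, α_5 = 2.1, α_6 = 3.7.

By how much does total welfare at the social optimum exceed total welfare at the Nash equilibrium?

758.96

Country i's FOC: ∂u_i/∂x_i = α_i − x_i = 0, so x_i* = α_i.
NE contributions = (4.9, 0.6, 2.9, 4.8, 2.1, 3.7); X = 19.
W^NE = (Σα)·X − ½Σα_i² = 19² − ½·73.92 = 324.04.
Planner sets x_i = Σα_j = 19 for every i, so X^SO = 6·19 = 114.
W^SO = (Σα)·X^SO − ½·6·(Σα)² = (6/2)·19² = 1083.
Deadweight loss = W^SO − W^NE = 758.96.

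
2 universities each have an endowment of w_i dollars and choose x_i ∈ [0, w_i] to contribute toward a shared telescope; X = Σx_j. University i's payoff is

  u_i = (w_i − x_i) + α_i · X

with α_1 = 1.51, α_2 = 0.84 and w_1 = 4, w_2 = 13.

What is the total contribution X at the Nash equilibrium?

4

∂u_i/∂x_i = α_i − 1, so university i contributes w_i if α_i > 1, else 0.
α_i > 1 for i ∈ {1}; NE contributions (4, 0), X = 4.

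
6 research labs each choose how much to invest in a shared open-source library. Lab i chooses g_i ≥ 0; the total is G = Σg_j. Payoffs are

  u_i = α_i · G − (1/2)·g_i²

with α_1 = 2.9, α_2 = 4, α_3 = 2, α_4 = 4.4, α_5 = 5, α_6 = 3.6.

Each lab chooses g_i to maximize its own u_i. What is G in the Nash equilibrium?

Lab i's FOC: ∂u_i/∂g_i = α_i − g_i = 0, so g_i* = α_i.
NE contributions = (2.9, 4, 2, 4.4, 5, 3.6); G = 21.9.

21.9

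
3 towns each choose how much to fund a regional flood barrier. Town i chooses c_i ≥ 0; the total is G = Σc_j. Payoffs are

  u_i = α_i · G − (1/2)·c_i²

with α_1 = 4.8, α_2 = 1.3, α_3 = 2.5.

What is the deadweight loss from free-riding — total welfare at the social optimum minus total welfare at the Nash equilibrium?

Town i's FOC: ∂u_i/∂c_i = α_i − c_i = 0, so c_i* = α_i.
NE contributions = (4.8, 1.3, 2.5); G = 8.6.
W^NE = (Σα)·G − ½Σα_i² = 8.6² − ½·30.98 = 58.47.
Planner sets c_i = Σα_j = 8.6 for every i, so G^SO = 3·8.6 = 25.8.
W^SO = (Σα)·G^SO − ½·3·(Σα)² = (3/2)·8.6² = 110.94.
Deadweight loss = W^SO − W^NE = 52.47.

52.47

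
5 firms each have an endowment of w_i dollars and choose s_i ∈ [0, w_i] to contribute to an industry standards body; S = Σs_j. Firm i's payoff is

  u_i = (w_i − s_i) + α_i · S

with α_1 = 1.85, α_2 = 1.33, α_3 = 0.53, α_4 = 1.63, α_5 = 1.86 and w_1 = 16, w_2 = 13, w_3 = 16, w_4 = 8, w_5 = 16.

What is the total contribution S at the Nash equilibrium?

∂u_i/∂s_i = α_i − 1, so firm i contributes w_i if α_i > 1, else 0.
α_i > 1 for i ∈ {1, 2, 4, 5}; NE contributions (16, 13, 0, 8, 16), S = 53.

53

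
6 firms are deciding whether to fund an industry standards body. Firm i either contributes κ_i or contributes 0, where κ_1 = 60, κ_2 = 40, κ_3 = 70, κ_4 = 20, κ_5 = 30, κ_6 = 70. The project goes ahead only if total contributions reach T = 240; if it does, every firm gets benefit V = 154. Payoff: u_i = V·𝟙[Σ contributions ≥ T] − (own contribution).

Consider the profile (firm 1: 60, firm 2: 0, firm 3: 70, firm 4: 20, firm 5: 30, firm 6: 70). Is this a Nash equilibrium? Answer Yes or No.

Total = 250 ≥ 240: provided.
Firm 1 (pledges 60, payoff 94): dropping to 0 → total 190, payoff 0. No gain.
Firm 2 (pledges 0, payoff 154): pledging 40 → total 290, payoff 114. No gain.
Firm 3 (pledges 70, payoff 84): dropping to 0 → total 180, payoff 0. No gain.
Firm 4 (pledges 20, payoff 134): dropping to 0 → total 230, payoff 0. No gain.
Firm 5 (pledges 30, payoff 124): dropping to 0 → total 220, payoff 0. No gain.
Firm 6 (pledges 70, payoff 84): dropping to 0 → total 180, payoff 0. No gain.

Yes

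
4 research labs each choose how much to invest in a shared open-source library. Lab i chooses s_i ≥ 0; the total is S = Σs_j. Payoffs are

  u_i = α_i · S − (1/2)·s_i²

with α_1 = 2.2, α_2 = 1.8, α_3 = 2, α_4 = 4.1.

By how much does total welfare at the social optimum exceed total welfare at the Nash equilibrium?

116.455

Lab i's FOC: ∂u_i/∂s_i = α_i − s_i = 0, so s_i* = α_i.
NE contributions = (2.2, 1.8, 2, 4.1); S = 10.1.
W^NE = (Σα)·S − ½Σα_i² = 10.1² − ½·28.89 = 87.565.
Planner sets s_i = Σα_j = 10.1 for every i, so S^SO = 4·10.1 = 40.4.
W^SO = (Σα)·S^SO − ½·4·(Σα)² = (4/2)·10.1² = 204.02.
Deadweight loss = W^SO − W^NE = 116.455.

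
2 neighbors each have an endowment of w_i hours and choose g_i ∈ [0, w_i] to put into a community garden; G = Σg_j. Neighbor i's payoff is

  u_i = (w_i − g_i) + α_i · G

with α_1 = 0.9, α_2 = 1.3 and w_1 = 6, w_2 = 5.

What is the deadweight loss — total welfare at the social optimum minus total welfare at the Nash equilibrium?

∂u_i/∂g_i = α_i − 1, so neighbor i contributes w_i if α_i > 1, else 0.
α_i > 1 for i ∈ {2}; NE contributions (0, 5), G = 5.
W^NE = Σw_i − G^NE + (Σα_i)·G^NE = 11 + 1.2·5 = 17.
Planner: ∂(Σu_j)/∂g_i = Σα_j − 1 = 1.2 > 0, so everyone contributes w_i; G^SO = 11, W^SO = 11 + 1.2·11 = 24.2.
Deadweight loss = 7.2.

7.2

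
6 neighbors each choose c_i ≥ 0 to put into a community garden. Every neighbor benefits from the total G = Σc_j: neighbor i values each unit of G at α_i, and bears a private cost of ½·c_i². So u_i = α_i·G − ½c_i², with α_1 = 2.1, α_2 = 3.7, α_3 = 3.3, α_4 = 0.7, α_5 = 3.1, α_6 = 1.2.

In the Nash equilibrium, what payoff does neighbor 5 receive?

38.905

Neighbor i's FOC: ∂u_i/∂c_i = α_i − c_i = 0, so c_i* = α_i.
NE contributions = (2.1, 3.7, 3.3, 0.7, 3.1, 1.2); G = 14.1.
u_5 = α_5·G − ½·(c_5)² = 3.1·14.1 − ½·3.1² = 38.905.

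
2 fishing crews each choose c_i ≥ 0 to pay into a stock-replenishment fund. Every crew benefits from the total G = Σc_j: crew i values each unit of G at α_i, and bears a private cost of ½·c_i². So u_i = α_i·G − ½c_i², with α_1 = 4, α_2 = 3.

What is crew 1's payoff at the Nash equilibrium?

20

Crew i's FOC: ∂u_i/∂c_i = α_i − c_i = 0, so c_i* = α_i.
NE contributions = (4, 3); G = 7.
u_1 = α_1·G − ½·(c_1)² = 4·7 − ½·4² = 20.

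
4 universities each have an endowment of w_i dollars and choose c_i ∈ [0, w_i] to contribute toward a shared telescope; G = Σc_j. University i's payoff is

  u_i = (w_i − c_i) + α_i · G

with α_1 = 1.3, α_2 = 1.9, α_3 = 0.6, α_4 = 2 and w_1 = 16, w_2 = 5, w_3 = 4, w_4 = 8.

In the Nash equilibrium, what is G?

∂u_i/∂c_i = α_i − 1, so university i contributes w_i if α_i > 1, else 0.
α_i > 1 for i ∈ {1, 2, 4}; NE contributions (16, 5, 0, 8), G = 29.

29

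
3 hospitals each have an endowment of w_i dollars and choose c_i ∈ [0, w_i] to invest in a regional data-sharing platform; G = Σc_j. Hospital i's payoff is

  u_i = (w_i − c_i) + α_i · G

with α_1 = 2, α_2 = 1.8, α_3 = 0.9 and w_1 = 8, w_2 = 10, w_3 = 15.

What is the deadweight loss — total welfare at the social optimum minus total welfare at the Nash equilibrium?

∂u_i/∂c_i = α_i − 1, so hospital i contributes w_i if α_i > 1, else 0.
α_i > 1 for i ∈ {1, 2}; NE contributions (8, 10, 0), G = 18.
W^NE = Σw_i − G^NE + (Σα_i)·G^NE = 33 + 3.7·18 = 99.6.
Planner: ∂(Σu_j)/∂c_i = Σα_j − 1 = 3.7 > 0, so everyone contributes w_i; G^SO = 33, W^SO = 33 + 3.7·33 = 155.1.
Deadweight loss = 55.5.

55.5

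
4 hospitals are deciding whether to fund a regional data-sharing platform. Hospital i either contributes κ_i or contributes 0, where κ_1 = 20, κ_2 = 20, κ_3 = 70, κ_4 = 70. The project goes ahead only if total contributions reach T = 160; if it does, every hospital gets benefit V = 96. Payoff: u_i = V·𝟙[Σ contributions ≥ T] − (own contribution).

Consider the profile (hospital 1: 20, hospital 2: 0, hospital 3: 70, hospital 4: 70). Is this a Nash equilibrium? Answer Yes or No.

Yes

Total = 160 ≥ 160: provided.
Hospital 1 (pledges 20, payoff 76): dropping to 0 → total 140, payoff 0. No gain.
Hospital 2 (pledges 0, payoff 96): pledging 20 → total 180, payoff 76. No gain.
Hospital 3 (pledges 70, payoff 26): dropping to 0 → total 90, payoff 0. No gain.
Hospital 4 (pledges 70, payoff 26): dropping to 0 → total 90, payoff 0. No gain.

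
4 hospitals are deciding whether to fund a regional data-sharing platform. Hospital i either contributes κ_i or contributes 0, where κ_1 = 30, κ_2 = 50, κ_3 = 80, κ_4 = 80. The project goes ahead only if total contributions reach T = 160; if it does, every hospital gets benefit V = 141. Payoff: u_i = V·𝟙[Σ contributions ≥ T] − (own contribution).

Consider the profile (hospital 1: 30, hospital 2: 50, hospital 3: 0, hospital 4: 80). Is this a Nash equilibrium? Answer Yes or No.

Yes

Total = 160 ≥ 160: provided.
Hospital 1 (pledges 30, payoff 111): dropping to 0 → total 130, payoff 0. No gain.
Hospital 2 (pledges 50, payoff 91): dropping to 0 → total 110, payoff 0. No gain.
Hospital 3 (pledges 0, payoff 141): pledging 80 → total 240, payoff 61. No gain.
Hospital 4 (pledges 80, payoff 61): dropping to 0 → total 80, payoff 0. No gain.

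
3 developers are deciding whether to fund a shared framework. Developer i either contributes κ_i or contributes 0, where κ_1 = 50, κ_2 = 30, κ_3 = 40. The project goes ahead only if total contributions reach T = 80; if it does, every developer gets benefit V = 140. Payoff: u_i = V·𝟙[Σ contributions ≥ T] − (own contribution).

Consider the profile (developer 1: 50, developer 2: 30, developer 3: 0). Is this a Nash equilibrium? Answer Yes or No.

Total = 80 ≥ 80: provided.
Developer 1 (pledges 50, payoff 90): dropping to 0 → total 30, payoff 0. No gain.
Developer 2 (pledges 30, payoff 110): dropping to 0 → total 50, payoff 0. No gain.
Developer 3 (pledges 0, payoff 140): pledging 40 → total 120, payoff 100. No gain.

Yes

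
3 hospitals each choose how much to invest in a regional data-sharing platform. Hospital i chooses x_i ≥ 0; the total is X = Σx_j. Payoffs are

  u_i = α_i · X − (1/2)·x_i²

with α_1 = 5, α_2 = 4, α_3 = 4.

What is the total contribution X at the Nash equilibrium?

13

Hospital i's FOC: ∂u_i/∂x_i = α_i − x_i = 0, so x_i* = α_i.
NE contributions = (5, 4, 4); X = 13.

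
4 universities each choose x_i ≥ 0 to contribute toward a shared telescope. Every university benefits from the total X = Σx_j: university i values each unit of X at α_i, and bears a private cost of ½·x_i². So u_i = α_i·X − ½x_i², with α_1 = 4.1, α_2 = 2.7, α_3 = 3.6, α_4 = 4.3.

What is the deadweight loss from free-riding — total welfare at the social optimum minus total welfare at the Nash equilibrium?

University i's FOC: ∂u_i/∂x_i = α_i − x_i = 0, so x_i* = α_i.
NE contributions = (4.1, 2.7, 3.6, 4.3); X = 14.7.
W^NE = (Σα)·X − ½Σα_i² = 14.7² − ½·55.55 = 188.315.
Planner sets x_i = Σα_j = 14.7 for every i, so X^SO = 4·14.7 = 58.8.
W^SO = (Σα)·X^SO − ½·4·(Σα)² = (4/2)·14.7² = 432.18.
Deadweight loss = W^SO − W^NE = 243.865.

243.865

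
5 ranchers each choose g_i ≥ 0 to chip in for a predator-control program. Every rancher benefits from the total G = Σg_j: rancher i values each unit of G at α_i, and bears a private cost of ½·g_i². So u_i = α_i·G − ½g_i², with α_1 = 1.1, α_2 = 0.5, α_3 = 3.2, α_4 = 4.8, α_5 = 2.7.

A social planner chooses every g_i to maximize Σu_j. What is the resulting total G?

61.5

Planner FOC: ∂(Σu_j)/∂g_i = (Σα_j) − g_i = 0, so g_i^SO = Σα_j = 12.3 for every i; G^SO = 61.5.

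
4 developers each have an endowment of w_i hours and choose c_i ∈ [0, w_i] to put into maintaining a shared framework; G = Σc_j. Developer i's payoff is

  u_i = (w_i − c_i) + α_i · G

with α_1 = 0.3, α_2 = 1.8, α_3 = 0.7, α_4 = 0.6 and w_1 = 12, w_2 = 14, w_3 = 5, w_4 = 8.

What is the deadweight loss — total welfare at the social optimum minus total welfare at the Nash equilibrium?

60

∂u_i/∂c_i = α_i − 1, so developer i contributes w_i if α_i > 1, else 0.
α_i > 1 for i ∈ {2}; NE contributions (0, 14, 0, 0), G = 14.
W^NE = Σw_i − G^NE + (Σα_i)·G^NE = 39 + 2.4·14 = 72.6.
Planner: ∂(Σu_j)/∂c_i = Σα_j − 1 = 2.4 > 0, so everyone contributes w_i; G^SO = 39, W^SO = 39 + 2.4·39 = 132.6.
Deadweight loss = 60.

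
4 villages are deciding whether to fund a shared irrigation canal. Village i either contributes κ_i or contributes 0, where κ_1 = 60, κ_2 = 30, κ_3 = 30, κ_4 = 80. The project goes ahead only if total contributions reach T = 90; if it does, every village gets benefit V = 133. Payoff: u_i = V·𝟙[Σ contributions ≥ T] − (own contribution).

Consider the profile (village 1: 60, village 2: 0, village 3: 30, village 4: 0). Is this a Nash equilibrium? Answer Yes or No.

Yes

Total = 90 ≥ 90: provided.
Village 1 (pledges 60, payoff 73): dropping to 0 → total 30, payoff 0. No gain.
Village 2 (pledges 0, payoff 133): pledging 30 → total 120, payoff 103. No gain.
Village 3 (pledges 30, payoff 103): dropping to 0 → total 60, payoff 0. No gain.
Village 4 (pledges 0, payoff 133): pledging 80 → total 170, payoff 53. No gain.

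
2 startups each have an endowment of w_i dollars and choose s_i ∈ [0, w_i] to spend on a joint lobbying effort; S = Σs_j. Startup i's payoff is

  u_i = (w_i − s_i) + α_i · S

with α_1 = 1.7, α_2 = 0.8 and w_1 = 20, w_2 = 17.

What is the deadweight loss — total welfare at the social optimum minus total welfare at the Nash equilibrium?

∂u_i/∂s_i = α_i − 1, so startup i contributes w_i if α_i > 1, else 0.
α_i > 1 for i ∈ {1}; NE contributions (20, 0), S = 20.
W^NE = Σw_i − S^NE + (Σα_i)·S^NE = 37 + 1.5·20 = 67.
Planner: ∂(Σu_j)/∂s_i = Σα_j − 1 = 1.5 > 0, so everyone contributes w_i; S^SO = 37, W^SO = 37 + 1.5·37 = 92.5.
Deadweight loss = 25.5.

25.5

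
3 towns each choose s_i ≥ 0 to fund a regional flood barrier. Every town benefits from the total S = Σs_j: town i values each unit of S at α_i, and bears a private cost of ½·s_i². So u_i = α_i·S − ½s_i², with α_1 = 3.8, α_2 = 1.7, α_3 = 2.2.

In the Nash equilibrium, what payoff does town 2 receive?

Town i's FOC: ∂u_i/∂s_i = α_i − s_i = 0, so s_i* = α_i.
NE contributions = (3.8, 1.7, 2.2); S = 7.7.
u_2 = α_2·S − ½·(s_2)² = 1.7·7.7 − ½·1.7² = 11.645.

11.645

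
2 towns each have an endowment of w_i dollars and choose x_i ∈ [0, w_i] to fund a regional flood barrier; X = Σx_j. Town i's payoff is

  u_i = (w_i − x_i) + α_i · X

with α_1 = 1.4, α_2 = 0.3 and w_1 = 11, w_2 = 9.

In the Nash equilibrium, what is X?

∂u_i/∂x_i = α_i − 1, so town i contributes w_i if α_i > 1, else 0.
α_i > 1 for i ∈ {1}; NE contributions (11, 0), X = 11.

11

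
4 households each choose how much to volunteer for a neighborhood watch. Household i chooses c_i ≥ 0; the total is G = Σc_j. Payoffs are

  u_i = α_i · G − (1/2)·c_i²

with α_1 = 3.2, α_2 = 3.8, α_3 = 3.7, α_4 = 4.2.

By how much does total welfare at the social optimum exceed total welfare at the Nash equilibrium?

250.015

Household i's FOC: ∂u_i/∂c_i = α_i − c_i = 0, so c_i* = α_i.
NE contributions = (3.2, 3.8, 3.7, 4.2); G = 14.9.
W^NE = (Σα)·G − ½Σα_i² = 14.9² − ½·56.01 = 194.005.
Planner sets c_i = Σα_j = 14.9 for every i, so G^SO = 4·14.9 = 59.6.
W^SO = (Σα)·G^SO − ½·4·(Σα)² = (4/2)·14.9² = 444.02.
Deadweight loss = W^SO − W^NE = 250.015.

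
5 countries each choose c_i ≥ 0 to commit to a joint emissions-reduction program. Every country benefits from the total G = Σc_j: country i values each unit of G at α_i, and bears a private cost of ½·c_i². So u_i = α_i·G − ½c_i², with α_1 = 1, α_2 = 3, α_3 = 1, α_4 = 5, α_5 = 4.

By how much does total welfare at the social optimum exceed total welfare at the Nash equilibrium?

320

Country i's FOC: ∂u_i/∂c_i = α_i − c_i = 0, so c_i* = α_i.
NE contributions = (1, 3, 1, 5, 4); G = 14.
W^NE = (Σα)·G − ½Σα_i² = 14² − ½·52 = 170.
Planner sets c_i = Σα_j = 14 for every i, so G^SO = 5·14 = 70.
W^SO = (Σα)·G^SO − ½·5·(Σα)² = (5/2)·14² = 490.
Deadweight loss = W^SO − W^NE = 320.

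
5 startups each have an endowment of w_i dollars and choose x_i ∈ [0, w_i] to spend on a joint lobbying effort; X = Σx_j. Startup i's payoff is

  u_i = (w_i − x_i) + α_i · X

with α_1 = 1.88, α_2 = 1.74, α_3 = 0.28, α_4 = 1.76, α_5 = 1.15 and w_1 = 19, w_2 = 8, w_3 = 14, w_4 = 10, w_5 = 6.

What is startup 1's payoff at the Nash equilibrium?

∂u_i/∂x_i = α_i − 1, so startup i contributes w_i if α_i > 1, else 0.
α_i > 1 for i ∈ {1, 2, 4, 5}; NE contributions (19, 8, 0, 10, 6), X = 43.
u_1 = (19 − 19) + 1.88·43 = 80.84.

80.84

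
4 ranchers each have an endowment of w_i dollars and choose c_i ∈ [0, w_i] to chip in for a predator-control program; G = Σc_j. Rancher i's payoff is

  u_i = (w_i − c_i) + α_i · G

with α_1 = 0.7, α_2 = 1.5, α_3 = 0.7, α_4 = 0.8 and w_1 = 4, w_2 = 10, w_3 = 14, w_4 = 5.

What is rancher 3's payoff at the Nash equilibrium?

21

∂u_i/∂c_i = α_i − 1, so rancher i contributes w_i if α_i > 1, else 0.
α_i > 1 for i ∈ {2}; NE contributions (0, 10, 0, 0), G = 10.
u_3 = (14 − 0) + 0.7·10 = 21.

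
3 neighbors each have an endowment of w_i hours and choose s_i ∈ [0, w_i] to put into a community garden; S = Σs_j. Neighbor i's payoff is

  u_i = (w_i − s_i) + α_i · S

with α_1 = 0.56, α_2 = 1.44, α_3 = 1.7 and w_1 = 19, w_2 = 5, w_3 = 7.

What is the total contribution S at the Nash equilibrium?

∂u_i/∂s_i = α_i − 1, so neighbor i contributes w_i if α_i > 1, else 0.
α_i > 1 for i ∈ {2, 3}; NE contributions (0, 5, 7), S = 12.

12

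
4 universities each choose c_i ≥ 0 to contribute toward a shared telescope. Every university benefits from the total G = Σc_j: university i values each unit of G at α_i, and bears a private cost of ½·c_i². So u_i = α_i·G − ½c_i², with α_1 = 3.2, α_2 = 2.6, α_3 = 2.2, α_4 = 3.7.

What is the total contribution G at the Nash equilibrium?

University i's FOC: ∂u_i/∂c_i = α_i − c_i = 0, so c_i* = α_i.
NE contributions = (3.2, 2.6, 2.2, 3.7); G = 11.7.

11.7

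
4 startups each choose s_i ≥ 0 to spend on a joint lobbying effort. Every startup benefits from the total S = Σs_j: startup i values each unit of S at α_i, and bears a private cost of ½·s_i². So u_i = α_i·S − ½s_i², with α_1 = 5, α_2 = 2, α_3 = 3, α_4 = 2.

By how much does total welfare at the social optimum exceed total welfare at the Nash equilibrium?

Startup i's FOC: ∂u_i/∂s_i = α_i − s_i = 0, so s_i* = α_i.
NE contributions = (5, 2, 3, 2); S = 12.
W^NE = (Σα)·S − ½Σα_i² = 12² − ½·42 = 123.
Planner sets s_i = Σα_j = 12 for every i, so S^SO = 4·12 = 48.
W^SO = (Σα)·S^SO − ½·4·(Σα)² = (4/2)·12² = 288.
Deadweight loss = W^SO − W^NE = 165.

165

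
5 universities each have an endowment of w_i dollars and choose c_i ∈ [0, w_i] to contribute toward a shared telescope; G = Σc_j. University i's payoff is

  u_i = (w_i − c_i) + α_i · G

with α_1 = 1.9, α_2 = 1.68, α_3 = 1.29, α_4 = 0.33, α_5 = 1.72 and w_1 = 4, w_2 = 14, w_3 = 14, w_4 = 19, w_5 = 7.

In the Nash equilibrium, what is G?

∂u_i/∂c_i = α_i − 1, so university i contributes w_i if α_i > 1, else 0.
α_i > 1 for i ∈ {1, 2, 3, 5}; NE contributions (4, 14, 14, 0, 7), G = 39.

39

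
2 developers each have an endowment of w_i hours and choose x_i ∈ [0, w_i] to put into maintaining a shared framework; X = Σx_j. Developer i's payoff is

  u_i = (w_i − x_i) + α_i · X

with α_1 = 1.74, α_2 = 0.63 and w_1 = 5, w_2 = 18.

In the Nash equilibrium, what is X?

5

∂u_i/∂x_i = α_i − 1, so developer i contributes w_i if α_i > 1, else 0.
α_i > 1 for i ∈ {1}; NE contributions (5, 0), X = 5.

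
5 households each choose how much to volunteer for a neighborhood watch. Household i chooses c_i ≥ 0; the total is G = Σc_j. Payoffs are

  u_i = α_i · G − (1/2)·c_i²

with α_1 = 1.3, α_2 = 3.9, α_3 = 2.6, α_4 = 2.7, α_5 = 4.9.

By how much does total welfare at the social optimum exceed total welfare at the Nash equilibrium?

Household i's FOC: ∂u_i/∂c_i = α_i − c_i = 0, so c_i* = α_i.
NE contributions = (1.3, 3.9, 2.6, 2.7, 4.9); G = 15.4.
W^NE = (Σα)·G − ½Σα_i² = 15.4² − ½·54.96 = 209.68.
Planner sets c_i = Σα_j = 15.4 for every i, so G^SO = 5·15.4 = 77.
W^SO = (Σα)·G^SO − ½·5·(Σα)² = (5/2)·15.4² = 592.9.
Deadweight loss = W^SO − W^NE = 383.22.

383.22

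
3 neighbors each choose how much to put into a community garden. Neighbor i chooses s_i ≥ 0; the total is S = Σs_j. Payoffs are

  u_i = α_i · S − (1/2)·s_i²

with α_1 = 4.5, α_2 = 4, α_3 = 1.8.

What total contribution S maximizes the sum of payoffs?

Planner FOC: ∂(Σu_j)/∂s_i = (Σα_j) − s_i = 0, so s_i^SO = Σα_j = 10.3 for every i; S^SO = 30.9.

30.9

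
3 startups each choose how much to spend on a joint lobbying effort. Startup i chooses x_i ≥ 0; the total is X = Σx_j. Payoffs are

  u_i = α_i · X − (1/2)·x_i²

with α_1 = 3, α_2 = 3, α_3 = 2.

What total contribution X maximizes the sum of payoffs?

Planner FOC: ∂(Σu_j)/∂x_i = (Σα_j) − x_i = 0, so x_i^SO = Σα_j = 8 for every i; X^SO = 24.

24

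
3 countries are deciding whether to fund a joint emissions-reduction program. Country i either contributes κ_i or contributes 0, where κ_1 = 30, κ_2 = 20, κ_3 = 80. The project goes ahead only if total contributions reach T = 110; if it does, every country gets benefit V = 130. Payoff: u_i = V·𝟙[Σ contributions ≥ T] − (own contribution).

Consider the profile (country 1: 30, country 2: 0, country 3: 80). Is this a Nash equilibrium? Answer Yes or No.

Total = 110 ≥ 110: provided.
Country 1 (pledges 30, payoff 100): dropping to 0 → total 80, payoff 0. No gain.
Country 2 (pledges 0, payoff 130): pledging 20 → total 130, payoff 110. No gain.
Country 3 (pledges 80, payoff 50): dropping to 0 → total 30, payoff 0. No gain.

Yes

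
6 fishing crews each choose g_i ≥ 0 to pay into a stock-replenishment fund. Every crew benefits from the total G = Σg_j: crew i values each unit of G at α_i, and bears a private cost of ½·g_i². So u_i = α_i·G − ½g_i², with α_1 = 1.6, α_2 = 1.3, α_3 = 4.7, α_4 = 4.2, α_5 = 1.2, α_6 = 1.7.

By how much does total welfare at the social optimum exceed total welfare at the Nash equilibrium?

Crew i's FOC: ∂u_i/∂g_i = α_i − g_i = 0, so g_i* = α_i.
NE contributions = (1.6, 1.3, 4.7, 4.2, 1.2, 1.7); G = 14.7.
W^NE = (Σα)·G − ½Σα_i² = 14.7² − ½·48.31 = 191.935.
Planner sets g_i = Σα_j = 14.7 for every i, so G^SO = 6·14.7 = 88.2.
W^SO = (Σα)·G^SO − ½·6·(Σα)² = (6/2)·14.7² = 648.27.
Deadweight loss = W^SO − W^NE = 456.335.

456.335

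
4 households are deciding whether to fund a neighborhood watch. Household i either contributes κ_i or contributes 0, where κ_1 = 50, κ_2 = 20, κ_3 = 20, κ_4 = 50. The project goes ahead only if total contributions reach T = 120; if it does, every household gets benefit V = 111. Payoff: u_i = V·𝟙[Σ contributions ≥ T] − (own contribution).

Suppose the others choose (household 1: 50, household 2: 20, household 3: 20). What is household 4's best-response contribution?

50

Others' total = 90. Contributing 50 brings total to 140 ≥ 120: gain V − κ_4 = 61.
Best response: 50.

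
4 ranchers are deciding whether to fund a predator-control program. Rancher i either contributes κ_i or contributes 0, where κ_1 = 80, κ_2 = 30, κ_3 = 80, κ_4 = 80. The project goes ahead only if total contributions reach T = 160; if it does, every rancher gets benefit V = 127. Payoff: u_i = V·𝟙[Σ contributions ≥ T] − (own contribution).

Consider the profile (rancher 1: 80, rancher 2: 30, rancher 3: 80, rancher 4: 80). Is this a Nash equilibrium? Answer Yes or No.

Total = 270 ≥ 160: provided.
Rancher 1 (pledges 80, payoff 47): dropping to 0 → total 190, payoff 127. Profitable deviation.

No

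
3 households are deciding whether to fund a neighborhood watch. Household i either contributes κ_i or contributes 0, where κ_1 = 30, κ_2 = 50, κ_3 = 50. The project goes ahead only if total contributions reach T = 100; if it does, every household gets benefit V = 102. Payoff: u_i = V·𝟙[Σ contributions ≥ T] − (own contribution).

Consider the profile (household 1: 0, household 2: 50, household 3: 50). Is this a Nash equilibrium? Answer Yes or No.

Yes

Total = 100 ≥ 100: provided.
Household 1 (pledges 0, payoff 102): pledging 30 → total 130, payoff 72. No gain.
Household 2 (pledges 50, payoff 52): dropping to 0 → total 50, payoff 0. No gain.
Household 3 (pledges 50, payoff 52): dropping to 0 → total 50, payoff 0. No gain.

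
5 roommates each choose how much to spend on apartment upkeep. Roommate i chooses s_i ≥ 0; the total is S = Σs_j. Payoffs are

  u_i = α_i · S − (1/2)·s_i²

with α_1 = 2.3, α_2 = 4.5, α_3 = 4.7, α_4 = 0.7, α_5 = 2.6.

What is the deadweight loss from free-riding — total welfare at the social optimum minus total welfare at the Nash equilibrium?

Roommate i's FOC: ∂u_i/∂s_i = α_i − s_i = 0, so s_i* = α_i.
NE contributions = (2.3, 4.5, 4.7, 0.7, 2.6); S = 14.8.
W^NE = (Σα)·S − ½Σα_i² = 14.8² − ½·54.88 = 191.6.
Planner sets s_i = Σα_j = 14.8 for every i, so S^SO = 5·14.8 = 74.
W^SO = (Σα)·S^SO − ½·5·(Σα)² = (5/2)·14.8² = 547.6.
Deadweight loss = W^SO − W^NE = 356.

356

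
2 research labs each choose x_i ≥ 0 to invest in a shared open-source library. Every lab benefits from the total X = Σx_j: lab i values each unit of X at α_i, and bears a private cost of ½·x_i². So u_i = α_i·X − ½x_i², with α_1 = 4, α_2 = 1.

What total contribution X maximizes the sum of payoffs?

10

Planner FOC: ∂(Σu_j)/∂x_i = (Σα_j) − x_i = 0, so x_i^SO = Σα_j = 5 for every i; X^SO = 10.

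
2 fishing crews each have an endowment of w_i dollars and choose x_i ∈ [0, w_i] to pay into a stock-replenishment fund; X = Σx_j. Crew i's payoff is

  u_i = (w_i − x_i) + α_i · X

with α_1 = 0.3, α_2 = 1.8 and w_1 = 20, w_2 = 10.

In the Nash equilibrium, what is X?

∂u_i/∂x_i = α_i − 1, so crew i contributes w_i if α_i > 1, else 0.
α_i > 1 for i ∈ {2}; NE contributions (0, 10), X = 10.

10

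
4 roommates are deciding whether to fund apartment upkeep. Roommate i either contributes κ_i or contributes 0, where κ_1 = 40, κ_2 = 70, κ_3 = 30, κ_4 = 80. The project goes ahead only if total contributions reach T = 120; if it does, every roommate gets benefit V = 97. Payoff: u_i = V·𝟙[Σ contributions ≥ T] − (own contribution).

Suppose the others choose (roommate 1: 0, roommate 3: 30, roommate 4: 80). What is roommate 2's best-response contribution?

Others' total = 110. Contributing 70 brings total to 180 ≥ 120: gain V − κ_2 = 27.
Best response: 70.

70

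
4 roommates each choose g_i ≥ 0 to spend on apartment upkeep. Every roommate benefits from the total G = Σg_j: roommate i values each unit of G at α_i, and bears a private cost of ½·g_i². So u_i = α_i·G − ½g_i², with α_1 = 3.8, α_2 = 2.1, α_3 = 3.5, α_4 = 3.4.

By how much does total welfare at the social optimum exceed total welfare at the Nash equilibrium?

185.17

Roommate i's FOC: ∂u_i/∂g_i = α_i − g_i = 0, so g_i* = α_i.
NE contributions = (3.8, 2.1, 3.5, 3.4); G = 12.8.
W^NE = (Σα)·G − ½Σα_i² = 12.8² − ½·42.66 = 142.51.
Planner sets g_i = Σα_j = 12.8 for every i, so G^SO = 4·12.8 = 51.2.
W^SO = (Σα)·G^SO − ½·4·(Σα)² = (4/2)·12.8² = 327.68.
Deadweight loss = W^SO − W^NE = 185.17.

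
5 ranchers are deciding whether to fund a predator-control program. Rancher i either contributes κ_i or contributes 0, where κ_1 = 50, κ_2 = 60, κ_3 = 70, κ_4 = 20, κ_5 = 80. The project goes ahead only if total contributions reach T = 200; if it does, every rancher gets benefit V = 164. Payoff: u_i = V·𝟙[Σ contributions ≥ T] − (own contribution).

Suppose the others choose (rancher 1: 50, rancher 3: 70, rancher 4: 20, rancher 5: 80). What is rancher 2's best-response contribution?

0

Others' total = 220 ≥ 200; contributing adds cost 60 for no extra benefit.
Best response: 0.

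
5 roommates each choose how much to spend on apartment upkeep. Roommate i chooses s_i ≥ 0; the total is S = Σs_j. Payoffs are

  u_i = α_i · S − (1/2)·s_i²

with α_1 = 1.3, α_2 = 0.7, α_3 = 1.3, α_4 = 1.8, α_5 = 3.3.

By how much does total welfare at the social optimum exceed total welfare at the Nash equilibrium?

114.84

Roommate i's FOC: ∂u_i/∂s_i = α_i − s_i = 0, so s_i* = α_i.
NE contributions = (1.3, 0.7, 1.3, 1.8, 3.3); S = 8.4.
W^NE = (Σα)·S − ½Σα_i² = 8.4² − ½·18 = 61.56.
Planner sets s_i = Σα_j = 8.4 for every i, so S^SO = 5·8.4 = 42.
W^SO = (Σα)·S^SO − ½·5·(Σα)² = (5/2)·8.4² = 176.4.
Deadweight loss = W^SO − W^NE = 114.84.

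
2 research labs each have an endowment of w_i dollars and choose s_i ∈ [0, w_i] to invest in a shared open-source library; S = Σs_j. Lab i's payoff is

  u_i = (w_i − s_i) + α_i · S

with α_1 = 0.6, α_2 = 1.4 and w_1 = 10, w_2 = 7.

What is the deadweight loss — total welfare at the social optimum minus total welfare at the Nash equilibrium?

10

∂u_i/∂s_i = α_i − 1, so lab i contributes w_i if α_i > 1, else 0.
α_i > 1 for i ∈ {2}; NE contributions (0, 7), S = 7.
W^NE = Σw_i − S^NE + (Σα_i)·S^NE = 17 + 1·7 = 24.
Planner: ∂(Σu_j)/∂s_i = Σα_j − 1 = 1 > 0, so everyone contributes w_i; S^SO = 17, W^SO = 17 + 1·17 = 34.
Deadweight loss = 10.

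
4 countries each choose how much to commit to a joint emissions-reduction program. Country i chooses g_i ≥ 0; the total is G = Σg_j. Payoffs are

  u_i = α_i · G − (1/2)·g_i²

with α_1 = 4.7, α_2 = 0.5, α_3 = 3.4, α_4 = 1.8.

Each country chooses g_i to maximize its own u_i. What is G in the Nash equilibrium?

10.4

Country i's FOC: ∂u_i/∂g_i = α_i − g_i = 0, so g_i* = α_i.
NE contributions = (4.7, 0.5, 3.4, 1.8); G = 10.4.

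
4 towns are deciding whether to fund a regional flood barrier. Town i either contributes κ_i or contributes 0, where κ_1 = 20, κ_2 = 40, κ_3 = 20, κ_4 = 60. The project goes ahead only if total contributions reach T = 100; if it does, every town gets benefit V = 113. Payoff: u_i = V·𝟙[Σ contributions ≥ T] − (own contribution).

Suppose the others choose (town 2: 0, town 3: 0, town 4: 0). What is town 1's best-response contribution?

0

Others' total = 0. Even contributing 20 gives 20 < 100: no benefit either way.
Best response: 0.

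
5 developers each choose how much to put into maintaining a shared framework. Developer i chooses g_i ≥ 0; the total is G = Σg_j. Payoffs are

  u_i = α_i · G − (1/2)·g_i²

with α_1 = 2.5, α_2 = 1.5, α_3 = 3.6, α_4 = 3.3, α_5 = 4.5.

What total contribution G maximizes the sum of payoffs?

77

Planner FOC: ∂(Σu_j)/∂g_i = (Σα_j) − g_i = 0, so g_i^SO = Σα_j = 15.4 for every i; G^SO = 77.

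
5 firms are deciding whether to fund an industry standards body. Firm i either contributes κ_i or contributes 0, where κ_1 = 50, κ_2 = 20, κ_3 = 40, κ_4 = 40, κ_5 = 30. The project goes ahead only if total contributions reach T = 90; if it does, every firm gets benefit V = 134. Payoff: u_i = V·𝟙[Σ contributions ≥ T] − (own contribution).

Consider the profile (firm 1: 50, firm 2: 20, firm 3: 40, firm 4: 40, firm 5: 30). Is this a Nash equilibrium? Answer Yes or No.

Total = 180 ≥ 90: provided.
Firm 1 (pledges 50, payoff 84): dropping to 0 → total 130, payoff 134. Profitable deviation.

No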